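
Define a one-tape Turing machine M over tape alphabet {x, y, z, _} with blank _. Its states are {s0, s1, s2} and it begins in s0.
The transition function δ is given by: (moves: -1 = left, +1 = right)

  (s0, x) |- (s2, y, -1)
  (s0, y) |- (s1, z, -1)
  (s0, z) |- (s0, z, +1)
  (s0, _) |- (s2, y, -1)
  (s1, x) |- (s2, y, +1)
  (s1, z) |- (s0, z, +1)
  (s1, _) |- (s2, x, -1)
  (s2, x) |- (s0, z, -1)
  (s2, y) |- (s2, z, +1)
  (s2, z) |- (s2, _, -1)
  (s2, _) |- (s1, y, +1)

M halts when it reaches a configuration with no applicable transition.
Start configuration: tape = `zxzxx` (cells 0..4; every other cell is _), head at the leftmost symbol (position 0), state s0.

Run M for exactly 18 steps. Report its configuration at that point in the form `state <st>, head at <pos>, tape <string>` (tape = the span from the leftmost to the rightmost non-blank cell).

state s2, head at -2, tape yx

state=s0 head=0 tape=__[z]xzxx   (s0,z)→(s0,z,+1)
state=s0 head=1 tape=__z[x]zxx   (s0,x)→(s2,y,-1)
state=s2 head=0 tape=__[z]yzxx   (s2,z)→(s2,_,-1)
state=s2 head=-1 tape=_[_]_yzxx   (s2,_)→(s1,y,+1)
state=s1 head=0 tape=_y[_]yzxx   (s1,_)→(s2,x,-1)
state=s2 head=-1 tape=_[y]xyzxx   (s2,y)→(s2,z,+1)
state=s2 head=0 tape=_z[x]yzxx   (s2,x)→(s0,z,-1)
state=s0 head=-1 tape=_[z]zyzxx   (s0,z)→(s0,z,+1)
state=s0 head=0 tape=_z[z]yzxx   (s0,z)→(s0,z,+1)
state=s0 head=1 tape=_zz[y]zxx   (s0,y)→(s1,z,-1)
state=s1 head=0 tape=_z[z]zzxx   (s1,z)→(s0,z,+1)
state=s0 head=1 tape=_zz[z]zxx   (s0,z)→(s0,z,+1)
state=s0 head=2 tape=_zzz[z]xx   (s0,z)→(s0,z,+1)
state=s0 head=3 tape=_zzzz[x]x   (s0,x)→(s2,y,-1)
state=s2 head=2 tape=_zzz[z]yx   (s2,z)→(s2,_,-1)
state=s2 head=1 tape=_zz[z]_yx   (s2,z)→(s2,_,-1)
state=s2 head=0 tape=_z[z]__yx   (s2,z)→(s2,_,-1)
state=s2 head=-1 tape=_[z]___yx   (s2,z)→(s2,_,-1)
state=s2 head=-2 tape=[_]____yx
After 18 steps: state s2, head at -2, tape yx.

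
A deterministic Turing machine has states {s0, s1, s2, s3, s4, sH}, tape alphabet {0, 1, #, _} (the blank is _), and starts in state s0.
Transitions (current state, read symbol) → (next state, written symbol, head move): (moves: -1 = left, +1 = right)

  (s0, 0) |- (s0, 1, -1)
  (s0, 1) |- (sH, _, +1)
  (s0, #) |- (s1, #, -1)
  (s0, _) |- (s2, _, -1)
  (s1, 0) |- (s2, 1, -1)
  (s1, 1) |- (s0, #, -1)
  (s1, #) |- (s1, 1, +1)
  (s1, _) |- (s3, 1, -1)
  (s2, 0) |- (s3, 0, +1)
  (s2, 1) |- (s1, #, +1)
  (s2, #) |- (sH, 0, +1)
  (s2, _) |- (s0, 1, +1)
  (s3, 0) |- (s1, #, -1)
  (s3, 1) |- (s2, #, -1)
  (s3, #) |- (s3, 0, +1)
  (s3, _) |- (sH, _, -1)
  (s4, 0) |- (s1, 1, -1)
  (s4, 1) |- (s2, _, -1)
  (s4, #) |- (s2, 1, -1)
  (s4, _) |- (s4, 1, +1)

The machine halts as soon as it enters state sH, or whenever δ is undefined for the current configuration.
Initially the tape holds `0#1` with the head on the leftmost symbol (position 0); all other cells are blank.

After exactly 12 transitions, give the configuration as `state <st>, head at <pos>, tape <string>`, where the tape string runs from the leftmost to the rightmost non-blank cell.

s0 | __[0]#1   read 0 → write 1, move -1, go to s0
s0 | _[_]1#1   read _ → write _, move -1, go to s2
s2 | [_]_1#1   read _ → write 1, move +1, go to s0
s0 | 1[_]1#1   read _ → write _, move -1, go to s2
s2 | [1]_1#1   read 1 → write #, move +1, go to s1
s1 | #[_]1#1   read _ → write 1, move -1, go to s3
s3 | [#]11#1   read # → write 0, move +1, go to s3
s3 | 0[1]1#1   read 1 → write #, move -1, go to s2
s2 | [0]#1#1   read 0 → write 0, move +1, go to s3
s3 | 0[#]1#1   read # → write 0, move +1, go to s3
s3 | 00[1]#1   read 1 → write #, move -1, go to s2
s2 | 0[0]##1   read 0 → write 0, move +1, go to s3
s3 | 00[#]#1
After 12 steps: state s3, head at 0, tape 00##1.

state s3, head at 0, tape 00##1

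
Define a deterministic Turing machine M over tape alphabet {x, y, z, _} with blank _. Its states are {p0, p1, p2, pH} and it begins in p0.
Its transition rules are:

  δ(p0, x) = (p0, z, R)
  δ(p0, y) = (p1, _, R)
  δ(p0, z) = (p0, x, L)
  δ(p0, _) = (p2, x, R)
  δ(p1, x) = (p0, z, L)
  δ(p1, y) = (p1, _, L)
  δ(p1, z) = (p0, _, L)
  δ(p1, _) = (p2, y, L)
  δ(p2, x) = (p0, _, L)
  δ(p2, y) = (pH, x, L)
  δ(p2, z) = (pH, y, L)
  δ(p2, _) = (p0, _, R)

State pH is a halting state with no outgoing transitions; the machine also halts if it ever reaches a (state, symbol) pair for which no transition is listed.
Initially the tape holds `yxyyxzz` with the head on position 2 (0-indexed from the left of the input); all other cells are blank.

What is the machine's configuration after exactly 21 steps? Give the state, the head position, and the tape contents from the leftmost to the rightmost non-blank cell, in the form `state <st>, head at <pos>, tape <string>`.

state=p0 head=2 tape=yx[y]yxzz   (p0,y)→(p1,_,R)
state=p1 head=3 tape=yx_[y]xzz   (p1,y)→(p1,_,L)
state=p1 head=2 tape=yx[_]_xzz   (p1,_)→(p2,y,L)
state=p2 head=1 tape=y[x]y_xzz   (p2,x)→(p0,_,L)
state=p0 head=0 tape=[y]_y_xzz   (p0,y)→(p1,_,R)
state=p1 head=1 tape=_[_]y_xzz   (p1,_)→(p2,y,L)
state=p2 head=0 tape=[_]yy_xzz   (p2,_)→(p0,_,R)
state=p0 head=1 tape=_[y]y_xzz   (p0,y)→(p1,_,R)
state=p1 head=2 tape=__[y]_xzz   (p1,y)→(p1,_,L)
state=p1 head=1 tape=_[_]__xzz   (p1,_)→(p2,y,L)
state=p2 head=0 tape=[_]y__xzz   (p2,_)→(p0,_,R)
state=p0 head=1 tape=_[y]__xzz   (p0,y)→(p1,_,R)
state=p1 head=2 tape=__[_]_xzz   (p1,_)→(p2,y,L)
state=p2 head=1 tape=_[_]y_xzz   (p2,_)→(p0,_,R)
state=p0 head=2 tape=__[y]_xzz   (p0,y)→(p1,_,R)
state=p1 head=3 tape=___[_]xzz   (p1,_)→(p2,y,L)
state=p2 head=2 tape=__[_]yxzz   (p2,_)→(p0,_,R)
state=p0 head=3 tape=___[y]xzz   (p0,y)→(p1,_,R)
state=p1 head=4 tape=____[x]zz   (p1,x)→(p0,z,L)
state=p0 head=3 tape=___[_]zzz   (p0,_)→(p2,x,R)
state=p2 head=4 tape=___x[z]zz   (p2,z)→(pH,y,L)
state=pH head=3 tape=___[x]yzz
After 21 steps: state pH, head at 3, tape xyzz.

state pH, head at 3, tape xyzz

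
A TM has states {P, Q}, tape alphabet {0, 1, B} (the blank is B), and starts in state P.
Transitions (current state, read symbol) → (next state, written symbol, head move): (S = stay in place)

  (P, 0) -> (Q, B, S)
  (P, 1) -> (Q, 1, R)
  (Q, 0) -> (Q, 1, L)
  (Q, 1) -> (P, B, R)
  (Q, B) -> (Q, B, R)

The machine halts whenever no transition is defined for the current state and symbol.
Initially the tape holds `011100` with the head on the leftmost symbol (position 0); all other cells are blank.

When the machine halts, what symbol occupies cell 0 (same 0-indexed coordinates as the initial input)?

B

P | [0]11100B   read 0 → write B, move S, go to Q
Q | [B]11100B   read B → write B, move R, go to Q
Q | B[1]1100B   read 1 → write B, move R, go to P
P | BB[1]100B   read 1 → write 1, move R, go to Q
Q | BB1[1]00B   read 1 → write B, move R, go to P
P | BB1B[0]0B   read 0 → write B, move S, go to Q
Q | BB1B[B]0B   read B → write B, move R, go to Q
Q | BB1BB[0]B   read 0 → write 1, move L, go to Q
Q | BB1B[B]1B   read B → write B, move R, go to Q
Q | BB1BB[1]B   read 1 → write B, move R, go to P
P | BB1BBB[B]
Cell 0 holds B when M halts.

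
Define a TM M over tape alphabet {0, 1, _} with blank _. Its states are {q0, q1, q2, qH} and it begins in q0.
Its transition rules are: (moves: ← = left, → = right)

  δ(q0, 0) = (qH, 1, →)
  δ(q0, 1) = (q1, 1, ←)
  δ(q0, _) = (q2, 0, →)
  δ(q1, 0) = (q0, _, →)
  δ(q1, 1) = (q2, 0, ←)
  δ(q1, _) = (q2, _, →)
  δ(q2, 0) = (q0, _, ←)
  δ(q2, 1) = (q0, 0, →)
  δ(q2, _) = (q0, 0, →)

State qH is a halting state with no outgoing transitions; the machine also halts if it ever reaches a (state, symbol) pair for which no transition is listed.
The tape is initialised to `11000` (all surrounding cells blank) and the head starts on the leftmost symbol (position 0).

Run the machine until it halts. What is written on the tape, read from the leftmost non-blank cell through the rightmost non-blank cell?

state=q0 head=0 tape=_[1]1000   (q0,1)→(q1,1,←)
state=q1 head=-1 tape=[_]11000   (q1,_)→(q2,_,→)
state=q2 head=0 tape=_[1]1000   (q2,1)→(q0,0,→)
state=q0 head=1 tape=_0[1]000   (q0,1)→(q1,1,←)
state=q1 head=0 tape=_[0]1000   (q1,0)→(q0,_,→)
state=q0 head=1 tape=__[1]000   (q0,1)→(q1,1,←)
state=q1 head=0 tape=_[_]1000   (q1,_)→(q2,_,→)
state=q2 head=1 tape=__[1]000   (q2,1)→(q0,0,→)
state=q0 head=2 tape=__0[0]00   (q0,0)→(qH,1,→)
state=qH head=3 tape=__01[0]0
The non-blank tape span at halt is 0100.

0100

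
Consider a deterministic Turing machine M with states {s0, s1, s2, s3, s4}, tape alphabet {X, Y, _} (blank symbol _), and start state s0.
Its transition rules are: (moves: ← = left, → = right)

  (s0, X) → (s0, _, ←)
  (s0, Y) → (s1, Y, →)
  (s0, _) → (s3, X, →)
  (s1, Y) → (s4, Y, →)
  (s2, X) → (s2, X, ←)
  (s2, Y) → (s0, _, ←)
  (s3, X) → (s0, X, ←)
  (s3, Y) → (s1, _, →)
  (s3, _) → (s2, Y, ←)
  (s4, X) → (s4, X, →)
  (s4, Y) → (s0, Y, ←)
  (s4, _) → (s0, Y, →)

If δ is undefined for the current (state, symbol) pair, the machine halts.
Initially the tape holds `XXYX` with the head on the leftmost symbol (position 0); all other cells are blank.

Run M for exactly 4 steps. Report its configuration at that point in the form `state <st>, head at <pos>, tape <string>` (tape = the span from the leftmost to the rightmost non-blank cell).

state=s0 head=0 tape=__[X]XYX   (s0,X)→(s0,_,←)
state=s0 head=-1 tape=_[_]_XYX   (s0,_)→(s3,X,→)
state=s3 head=0 tape=_X[_]XYX   (s3,_)→(s2,Y,←)
state=s2 head=-1 tape=_[X]YXYX   (s2,X)→(s2,X,←)
state=s2 head=-2 tape=[_]XYXYX
After 4 steps: state s2, head at -2, tape XYXYX.

state s2, head at -2, tape XYXYX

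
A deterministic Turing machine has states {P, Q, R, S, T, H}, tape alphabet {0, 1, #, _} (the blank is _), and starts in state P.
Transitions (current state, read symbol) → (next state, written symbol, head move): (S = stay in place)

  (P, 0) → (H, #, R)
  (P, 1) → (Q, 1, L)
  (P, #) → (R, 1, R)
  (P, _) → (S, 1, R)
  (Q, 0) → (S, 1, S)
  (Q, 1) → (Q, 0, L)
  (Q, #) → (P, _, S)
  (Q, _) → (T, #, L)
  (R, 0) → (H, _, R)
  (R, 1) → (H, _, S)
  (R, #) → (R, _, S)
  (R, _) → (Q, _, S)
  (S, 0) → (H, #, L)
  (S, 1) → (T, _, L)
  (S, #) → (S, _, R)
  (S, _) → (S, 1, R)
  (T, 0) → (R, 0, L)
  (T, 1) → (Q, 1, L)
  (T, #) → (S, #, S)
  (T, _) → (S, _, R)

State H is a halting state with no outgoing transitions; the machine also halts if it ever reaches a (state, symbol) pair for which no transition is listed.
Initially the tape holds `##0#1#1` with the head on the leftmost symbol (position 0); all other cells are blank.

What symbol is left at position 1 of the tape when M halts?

P | __[#]#0#1#1   read # → write 1, move R, go to R
R | __1[#]0#1#1   read # → write _, move S, go to R
R | __1[_]0#1#1   read _ → write _, move S, go to Q
Q | __1[_]0#1#1   read _ → write #, move L, go to T
T | __[1]#0#1#1   read 1 → write 1, move L, go to Q
Q | _[_]1#0#1#1   read _ → write #, move L, go to T
T | [_]#1#0#1#1   read _ → write _, move R, go to S
S | _[#]1#0#1#1   read # → write _, move R, go to S
S | __[1]#0#1#1   read 1 → write _, move L, go to T
T | _[_]_#0#1#1   read _ → write _, move R, go to S
S | __[_]#0#1#1   read _ → write 1, move R, go to S
S | __1[#]0#1#1   read # → write _, move R, go to S
S | __1_[0]#1#1   read 0 → write #, move L, go to H
H | __1[_]##1#1
Cell 1 holds _ when M halts.

_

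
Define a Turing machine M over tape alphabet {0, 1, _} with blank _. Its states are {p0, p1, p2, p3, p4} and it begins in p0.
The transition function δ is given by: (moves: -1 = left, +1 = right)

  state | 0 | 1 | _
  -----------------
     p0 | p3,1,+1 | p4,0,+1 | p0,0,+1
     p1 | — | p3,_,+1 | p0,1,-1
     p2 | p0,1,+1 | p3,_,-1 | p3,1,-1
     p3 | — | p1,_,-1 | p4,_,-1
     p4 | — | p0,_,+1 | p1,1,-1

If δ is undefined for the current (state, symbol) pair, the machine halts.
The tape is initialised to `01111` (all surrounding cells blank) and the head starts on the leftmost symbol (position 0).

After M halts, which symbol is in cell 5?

1

state=p0 head=0 tape=__[0]1111_   (p0,0)→(p3,1,+1)
state=p3 head=1 tape=__1[1]111_   (p3,1)→(p1,_,-1)
state=p1 head=0 tape=__[1]_111_   (p1,1)→(p3,_,+1)
state=p3 head=1 tape=___[_]111_   (p3,_)→(p4,_,-1)
state=p4 head=0 tape=__[_]_111_   (p4,_)→(p1,1,-1)
state=p1 head=-1 tape=_[_]1_111_   (p1,_)→(p0,1,-1)
state=p0 head=-2 tape=[_]11_111_   (p0,_)→(p0,0,+1)
state=p0 head=-1 tape=0[1]1_111_   (p0,1)→(p4,0,+1)
state=p4 head=0 tape=00[1]_111_   (p4,1)→(p0,_,+1)
state=p0 head=1 tape=00_[_]111_   (p0,_)→(p0,0,+1)
state=p0 head=2 tape=00_0[1]11_   (p0,1)→(p4,0,+1)
state=p4 head=3 tape=00_00[1]1_   (p4,1)→(p0,_,+1)
state=p0 head=4 tape=00_00_[1]_   (p0,1)→(p4,0,+1)
state=p4 head=5 tape=00_00_0[_]   (p4,_)→(p1,1,-1)
state=p1 head=4 tape=00_00_[0]1
Cell 5 holds 1 when M halts.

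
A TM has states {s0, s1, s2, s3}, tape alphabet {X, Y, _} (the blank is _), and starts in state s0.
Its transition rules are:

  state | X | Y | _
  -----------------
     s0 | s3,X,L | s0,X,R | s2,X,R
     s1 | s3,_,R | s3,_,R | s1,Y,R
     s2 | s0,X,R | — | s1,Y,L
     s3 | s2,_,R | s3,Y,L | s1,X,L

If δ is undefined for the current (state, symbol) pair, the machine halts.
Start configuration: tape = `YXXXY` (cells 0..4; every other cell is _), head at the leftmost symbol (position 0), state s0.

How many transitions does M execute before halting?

18

state=s0 head=0 tape=[Y]XXXY__   (s0,Y)→(s0,X,R)
state=s0 head=1 tape=X[X]XXY__   (s0,X)→(s3,X,L)
state=s3 head=0 tape=[X]XXXY__   (s3,X)→(s2,_,R)
state=s2 head=1 tape=_[X]XXY__   (s2,X)→(s0,X,R)
state=s0 head=2 tape=_X[X]XY__   (s0,X)→(s3,X,L)
state=s3 head=1 tape=_[X]XXY__   (s3,X)→(s2,_,R)
state=s2 head=2 tape=__[X]XY__   (s2,X)→(s0,X,R)
state=s0 head=3 tape=__X[X]Y__   (s0,X)→(s3,X,L)
state=s3 head=2 tape=__[X]XY__   (s3,X)→(s2,_,R)
state=s2 head=3 tape=___[X]Y__   (s2,X)→(s0,X,R)
state=s0 head=4 tape=___X[Y]__   (s0,Y)→(s0,X,R)
state=s0 head=5 tape=___XX[_]_   (s0,_)→(s2,X,R)
state=s2 head=6 tape=___XXX[_]   (s2,_)→(s1,Y,L)
state=s1 head=5 tape=___XX[X]Y   (s1,X)→(s3,_,R)
state=s3 head=6 tape=___XX_[Y]   (s3,Y)→(s3,Y,L)
state=s3 head=5 tape=___XX[_]Y   (s3,_)→(s1,X,L)
state=s1 head=4 tape=___X[X]XY   (s1,X)→(s3,_,R)
state=s3 head=5 tape=___X_[X]Y   (s3,X)→(s2,_,R)
state=s2 head=6 tape=___X__[Y]
M halts after 18 transitions.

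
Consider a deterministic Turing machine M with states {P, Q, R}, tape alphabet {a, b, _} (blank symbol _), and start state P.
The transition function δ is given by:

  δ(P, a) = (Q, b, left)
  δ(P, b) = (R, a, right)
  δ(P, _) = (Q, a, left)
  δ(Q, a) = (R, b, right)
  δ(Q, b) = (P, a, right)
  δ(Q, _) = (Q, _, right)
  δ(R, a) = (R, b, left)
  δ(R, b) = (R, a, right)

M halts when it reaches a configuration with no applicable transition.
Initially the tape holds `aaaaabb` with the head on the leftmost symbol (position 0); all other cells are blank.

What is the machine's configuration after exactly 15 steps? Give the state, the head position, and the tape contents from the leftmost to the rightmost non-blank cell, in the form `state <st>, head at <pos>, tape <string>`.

P | _[a]aaaabb   read a → write b, move left, go to Q
Q | [_]baaaabb   read _ → write _, move right, go to Q
Q | _[b]aaaabb   read b → write a, move right, go to P
P | _a[a]aaabb   read a → write b, move left, go to Q
Q | _[a]baaabb   read a → write b, move right, go to R
R | _b[b]aaabb   read b → write a, move right, go to R
R | _ba[a]aabb   read a → write b, move left, go to R
R | _b[a]baabb   read a → write b, move left, go to R
R | _[b]bbaabb   read b → write a, move right, go to R
R | _a[b]baabb   read b → write a, move right, go to R
R | _aa[b]aabb   read b → write a, move right, go to R
R | _aaa[a]abb   read a → write b, move left, go to R
R | _aa[a]babb   read a → write b, move left, go to R
R | _a[a]bbabb   read a → write b, move left, go to R
R | _[a]bbbabb   read a → write b, move left, go to R
R | [_]bbbbabb
After 15 steps: state R, head at -1, tape bbbbabb.

state R, head at -1, tape bbbbabb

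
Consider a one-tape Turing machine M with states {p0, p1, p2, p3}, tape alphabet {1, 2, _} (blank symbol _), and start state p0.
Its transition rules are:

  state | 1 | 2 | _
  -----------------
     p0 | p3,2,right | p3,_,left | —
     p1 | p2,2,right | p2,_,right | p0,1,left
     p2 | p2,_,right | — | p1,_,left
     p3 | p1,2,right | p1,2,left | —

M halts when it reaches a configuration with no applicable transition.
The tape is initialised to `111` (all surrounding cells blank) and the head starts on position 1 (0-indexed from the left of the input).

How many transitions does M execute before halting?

6

p0 | 1[1]1_   read 1 → write 2, move right, go to p3
p3 | 12[1]_   read 1 → write 2, move right, go to p1
p1 | 122[_]   read _ → write 1, move left, go to p0
p0 | 12[2]1   read 2 → write _, move left, go to p3
p3 | 1[2]_1   read 2 → write 2, move left, go to p1
p1 | [1]2_1   read 1 → write 2, move right, go to p2
p2 | 2[2]_1
M halts after 6 transitions.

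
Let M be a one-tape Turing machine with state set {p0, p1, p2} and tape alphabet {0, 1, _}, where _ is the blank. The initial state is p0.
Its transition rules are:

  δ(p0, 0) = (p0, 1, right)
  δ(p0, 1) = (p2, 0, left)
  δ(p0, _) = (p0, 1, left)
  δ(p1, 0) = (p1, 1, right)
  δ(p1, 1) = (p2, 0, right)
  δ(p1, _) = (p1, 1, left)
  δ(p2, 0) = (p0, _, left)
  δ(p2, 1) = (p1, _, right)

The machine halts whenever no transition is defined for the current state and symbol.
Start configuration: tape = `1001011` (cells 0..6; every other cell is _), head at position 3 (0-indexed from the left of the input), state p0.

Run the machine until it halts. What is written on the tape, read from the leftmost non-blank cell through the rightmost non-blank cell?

p0 | 100[1]011_   read 1 → write 0, move left, go to p2
p2 | 10[0]0011_   read 0 → write _, move left, go to p0
p0 | 1[0]_0011_   read 0 → write 1, move right, go to p0
p0 | 11[_]0011_   read _ → write 1, move left, go to p0
p0 | 1[1]10011_   read 1 → write 0, move left, go to p2
p2 | [1]010011_   read 1 → write _, move right, go to p1
p1 | _[0]10011_   read 0 → write 1, move right, go to p1
p1 | _1[1]0011_   read 1 → write 0, move right, go to p2
p2 | _10[0]011_   read 0 → write _, move left, go to p0
p0 | _1[0]_011_   read 0 → write 1, move right, go to p0
p0 | _11[_]011_   read _ → write 1, move left, go to p0
p0 | _1[1]1011_   read 1 → write 0, move left, go to p2
p2 | _[1]01011_   read 1 → write _, move right, go to p1
p1 | __[0]1011_   read 0 → write 1, move right, go to p1
p1 | __1[1]011_   read 1 → write 0, move right, go to p2
p2 | __10[0]11_   read 0 → write _, move left, go to p0
p0 | __1[0]_11_   read 0 → write 1, move right, go to p0
p0 | __11[_]11_   read _ → write 1, move left, go to p0
p0 | __1[1]111_   read 1 → write 0, move left, go to p2
p2 | __[1]0111_   read 1 → write _, move right, go to p1
p1 | ___[0]111_   read 0 → write 1, move right, go to p1
p1 | ___1[1]11_   read 1 → write 0, move right, go to p2
p2 | ___10[1]1_   read 1 → write _, move right, go to p1
p1 | ___10_[1]_   read 1 → write 0, move right, go to p2
p2 | ___10_0[_]
The non-blank tape span at halt is 10_0.

10_0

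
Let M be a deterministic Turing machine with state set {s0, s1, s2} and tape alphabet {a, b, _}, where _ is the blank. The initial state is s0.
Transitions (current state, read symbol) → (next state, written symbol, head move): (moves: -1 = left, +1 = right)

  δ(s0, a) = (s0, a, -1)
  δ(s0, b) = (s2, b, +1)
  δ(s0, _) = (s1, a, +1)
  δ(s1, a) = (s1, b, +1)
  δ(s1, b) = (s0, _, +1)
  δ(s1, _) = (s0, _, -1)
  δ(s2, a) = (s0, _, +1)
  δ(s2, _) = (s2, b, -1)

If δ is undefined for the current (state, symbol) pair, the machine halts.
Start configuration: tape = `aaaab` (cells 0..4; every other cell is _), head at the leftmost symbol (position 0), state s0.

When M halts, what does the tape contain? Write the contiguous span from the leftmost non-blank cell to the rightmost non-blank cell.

s0 | _[a]aaab__   read a → write a, move -1, go to s0
s0 | [_]aaaab__   read _ → write a, move +1, go to s1
s1 | a[a]aaab__   read a → write b, move +1, go to s1
s1 | ab[a]aab__   read a → write b, move +1, go to s1
s1 | abb[a]ab__   read a → write b, move +1, go to s1
s1 | abbb[a]b__   read a → write b, move +1, go to s1
s1 | abbbb[b]__   read b → write _, move +1, go to s0
s0 | abbbb_[_]_   read _ → write a, move +1, go to s1
s1 | abbbb_a[_]   read _ → write _, move -1, go to s0
s0 | abbbb_[a]_   read a → write a, move -1, go to s0
s0 | abbbb[_]a_   read _ → write a, move +1, go to s1
s1 | abbbba[a]_   read a → write b, move +1, go to s1
s1 | abbbbab[_]   read _ → write _, move -1, go to s0
s0 | abbbba[b]_   read b → write b, move +1, go to s2
s2 | abbbbab[_]   read _ → write b, move -1, go to s2
s2 | abbbba[b]b
The non-blank tape span at halt is abbbbabb.

abbbbabb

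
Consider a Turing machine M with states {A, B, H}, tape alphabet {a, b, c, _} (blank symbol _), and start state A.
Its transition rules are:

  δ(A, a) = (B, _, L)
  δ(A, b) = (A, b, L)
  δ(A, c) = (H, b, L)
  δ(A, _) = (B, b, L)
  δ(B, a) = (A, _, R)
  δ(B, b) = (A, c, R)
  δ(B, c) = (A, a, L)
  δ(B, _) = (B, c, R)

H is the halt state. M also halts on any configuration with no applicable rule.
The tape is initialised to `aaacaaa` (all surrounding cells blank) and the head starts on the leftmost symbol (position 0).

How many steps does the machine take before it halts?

9

A | _[a]aacaaa   read a → write _, move L, go to B
B | [_]_aacaaa   read _ → write c, move R, go to B
B | c[_]aacaaa   read _ → write c, move R, go to B
B | cc[a]acaaa   read a → write _, move R, go to A
A | cc_[a]caaa   read a → write _, move L, go to B
B | cc[_]_caaa   read _ → write c, move R, go to B
B | ccc[_]caaa   read _ → write c, move R, go to B
B | cccc[c]aaa   read c → write a, move L, go to A
A | ccc[c]aaaa   read c → write b, move L, go to H
H | cc[c]baaaa
M halts after 9 transitions.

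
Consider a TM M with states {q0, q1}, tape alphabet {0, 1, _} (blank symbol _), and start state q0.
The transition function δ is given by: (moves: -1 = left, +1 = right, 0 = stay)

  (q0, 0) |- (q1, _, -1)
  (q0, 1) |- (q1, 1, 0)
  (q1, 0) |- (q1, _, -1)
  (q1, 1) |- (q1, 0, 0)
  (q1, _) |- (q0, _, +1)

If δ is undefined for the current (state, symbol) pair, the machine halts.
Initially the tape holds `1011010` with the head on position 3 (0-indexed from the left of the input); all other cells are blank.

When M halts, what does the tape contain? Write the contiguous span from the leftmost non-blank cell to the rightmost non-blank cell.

010

state=q0 head=3 tape=_101[1]010   (q0,1)→(q1,1,0)
state=q1 head=3 tape=_101[1]010   (q1,1)→(q1,0,0)
state=q1 head=3 tape=_101[0]010   (q1,0)→(q1,_,-1)
state=q1 head=2 tape=_10[1]_010   (q1,1)→(q1,0,0)
state=q1 head=2 tape=_10[0]_010   (q1,0)→(q1,_,-1)
state=q1 head=1 tape=_1[0]__010   (q1,0)→(q1,_,-1)
state=q1 head=0 tape=_[1]___010   (q1,1)→(q1,0,0)
state=q1 head=0 tape=_[0]___010   (q1,0)→(q1,_,-1)
state=q1 head=-1 tape=[_]____010   (q1,_)→(q0,_,+1)
state=q0 head=0 tape=_[_]___010
The non-blank tape span at halt is 010.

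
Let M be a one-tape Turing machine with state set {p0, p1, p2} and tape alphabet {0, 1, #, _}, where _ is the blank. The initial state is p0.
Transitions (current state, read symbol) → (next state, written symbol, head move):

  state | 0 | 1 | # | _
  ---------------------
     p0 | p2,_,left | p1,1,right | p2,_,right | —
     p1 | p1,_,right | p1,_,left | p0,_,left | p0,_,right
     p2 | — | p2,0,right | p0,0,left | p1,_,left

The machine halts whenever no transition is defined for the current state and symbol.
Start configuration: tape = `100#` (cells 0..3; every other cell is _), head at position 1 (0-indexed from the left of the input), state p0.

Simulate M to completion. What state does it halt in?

p0 | 1[0]0#   read 0 → write _, move left, go to p2
p2 | [1]_0#   read 1 → write 0, move right, go to p2
p2 | 0[_]0#   read _ → write _, move left, go to p1
p1 | [0]_0#   read 0 → write _, move right, go to p1
p1 | _[_]0#   read _ → write _, move right, go to p0
p0 | __[0]#   read 0 → write _, move left, go to p2
p2 | _[_]_#   read _ → write _, move left, go to p1
p1 | [_]__#   read _ → write _, move right, go to p0
p0 | _[_]_#
No transition is defined for (p0, _); M halts in state p0.

p0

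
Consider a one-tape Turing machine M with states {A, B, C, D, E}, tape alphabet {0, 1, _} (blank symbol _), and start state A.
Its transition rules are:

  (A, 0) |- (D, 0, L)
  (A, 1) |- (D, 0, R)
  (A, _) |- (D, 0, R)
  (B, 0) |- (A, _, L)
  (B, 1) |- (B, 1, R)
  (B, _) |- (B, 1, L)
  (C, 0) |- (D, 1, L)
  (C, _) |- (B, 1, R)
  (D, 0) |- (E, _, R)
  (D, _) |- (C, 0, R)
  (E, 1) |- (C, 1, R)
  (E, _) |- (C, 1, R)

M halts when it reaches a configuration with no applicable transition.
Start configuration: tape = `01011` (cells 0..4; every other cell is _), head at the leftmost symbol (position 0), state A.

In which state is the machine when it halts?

C

A | _[0]1011   read 0 → write 0, move L, go to D
D | [_]01011   read _ → write 0, move R, go to C
C | 0[0]1011   read 0 → write 1, move L, go to D
D | [0]11011   read 0 → write _, move R, go to E
E | _[1]1011   read 1 → write 1, move R, go to C
C | _1[1]011
No transition is defined for (C, 1); M halts in state C.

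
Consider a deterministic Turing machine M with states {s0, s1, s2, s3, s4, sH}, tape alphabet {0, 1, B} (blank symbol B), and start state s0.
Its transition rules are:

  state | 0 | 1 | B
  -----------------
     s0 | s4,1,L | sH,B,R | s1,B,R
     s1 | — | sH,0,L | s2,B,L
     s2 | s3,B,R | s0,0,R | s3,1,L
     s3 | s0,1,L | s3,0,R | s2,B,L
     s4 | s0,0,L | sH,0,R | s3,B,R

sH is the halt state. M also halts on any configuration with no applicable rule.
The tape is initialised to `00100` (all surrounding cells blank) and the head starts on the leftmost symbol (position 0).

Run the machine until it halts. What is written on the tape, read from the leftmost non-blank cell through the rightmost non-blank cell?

01011

state=s0 head=0 tape=B[0]0100   (s0,0)→(s4,1,L)
state=s4 head=-1 tape=[B]10100   (s4,B)→(s3,B,R)
state=s3 head=0 tape=B[1]0100   (s3,1)→(s3,0,R)
state=s3 head=1 tape=B0[0]100   (s3,0)→(s0,1,L)
state=s0 head=0 tape=B[0]1100   (s0,0)→(s4,1,L)
state=s4 head=-1 tape=[B]11100   (s4,B)→(s3,B,R)
state=s3 head=0 tape=B[1]1100   (s3,1)→(s3,0,R)
state=s3 head=1 tape=B0[1]100   (s3,1)→(s3,0,R)
state=s3 head=2 tape=B00[1]00   (s3,1)→(s3,0,R)
state=s3 head=3 tape=B000[0]0   (s3,0)→(s0,1,L)
state=s0 head=2 tape=B00[0]10   (s0,0)→(s4,1,L)
state=s4 head=1 tape=B0[0]110   (s4,0)→(s0,0,L)
state=s0 head=0 tape=B[0]0110   (s0,0)→(s4,1,L)
state=s4 head=-1 tape=[B]10110   (s4,B)→(s3,B,R)
state=s3 head=0 tape=B[1]0110   (s3,1)→(s3,0,R)
state=s3 head=1 tape=B0[0]110   (s3,0)→(s0,1,L)
state=s0 head=0 tape=B[0]1110   (s0,0)→(s4,1,L)
state=s4 head=-1 tape=[B]11110   (s4,B)→(s3,B,R)
state=s3 head=0 tape=B[1]1110   (s3,1)→(s3,0,R)
state=s3 head=1 tape=B0[1]110   (s3,1)→(s3,0,R)
state=s3 head=2 tape=B00[1]10   (s3,1)→(s3,0,R)
state=s3 head=3 tape=B000[1]0   (s3,1)→(s3,0,R)
state=s3 head=4 tape=B0000[0]   (s3,0)→(s0,1,L)
state=s0 head=3 tape=B000[0]1   (s0,0)→(s4,1,L)
state=s4 head=2 tape=B00[0]11   (s4,0)→(s0,0,L)
state=s0 head=1 tape=B0[0]011   (s0,0)→(s4,1,L)
state=s4 head=0 tape=B[0]1011   (s4,0)→(s0,0,L)
state=s0 head=-1 tape=[B]01011   (s0,B)→(s1,B,R)
state=s1 head=0 tape=B[0]1011
The non-blank tape span at halt is 01011.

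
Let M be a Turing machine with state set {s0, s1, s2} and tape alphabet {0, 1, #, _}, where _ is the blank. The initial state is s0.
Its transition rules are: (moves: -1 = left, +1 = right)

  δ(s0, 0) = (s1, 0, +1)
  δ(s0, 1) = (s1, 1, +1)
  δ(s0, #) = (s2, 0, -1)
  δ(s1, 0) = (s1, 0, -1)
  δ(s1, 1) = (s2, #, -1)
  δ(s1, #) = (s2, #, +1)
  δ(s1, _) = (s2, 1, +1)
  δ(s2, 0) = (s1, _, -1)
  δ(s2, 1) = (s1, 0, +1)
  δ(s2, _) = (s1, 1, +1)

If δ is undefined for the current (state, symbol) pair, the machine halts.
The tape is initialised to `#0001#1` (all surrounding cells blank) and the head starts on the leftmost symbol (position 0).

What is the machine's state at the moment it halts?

s2

s0 | __[#]0001#1   read # → write 0, move -1, go to s2
s2 | _[_]00001#1   read _ → write 1, move +1, go to s1
s1 | _1[0]0001#1   read 0 → write 0, move -1, go to s1
s1 | _[1]00001#1   read 1 → write #, move -1, go to s2
s2 | [_]#00001#1   read _ → write 1, move +1, go to s1
s1 | 1[#]00001#1   read # → write #, move +1, go to s2
s2 | 1#[0]0001#1   read 0 → write _, move -1, go to s1
s1 | 1[#]_0001#1   read # → write #, move +1, go to s2
s2 | 1#[_]0001#1   read _ → write 1, move +1, go to s1
s1 | 1#1[0]001#1   read 0 → write 0, move -1, go to s1
s1 | 1#[1]0001#1   read 1 → write #, move -1, go to s2
s2 | 1[#]#0001#1
No transition is defined for (s2, #); M halts in state s2.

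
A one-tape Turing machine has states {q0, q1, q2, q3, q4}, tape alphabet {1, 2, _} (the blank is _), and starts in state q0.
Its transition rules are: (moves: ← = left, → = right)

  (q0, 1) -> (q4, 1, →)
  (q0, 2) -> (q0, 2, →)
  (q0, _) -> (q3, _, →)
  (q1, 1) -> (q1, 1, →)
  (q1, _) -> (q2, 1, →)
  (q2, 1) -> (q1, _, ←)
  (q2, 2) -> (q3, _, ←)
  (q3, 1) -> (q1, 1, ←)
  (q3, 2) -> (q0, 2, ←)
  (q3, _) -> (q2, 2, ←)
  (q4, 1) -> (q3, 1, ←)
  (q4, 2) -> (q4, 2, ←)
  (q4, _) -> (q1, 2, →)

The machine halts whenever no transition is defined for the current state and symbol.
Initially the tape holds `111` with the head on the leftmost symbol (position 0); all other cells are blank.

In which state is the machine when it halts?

q2

state=q0 head=0 tape=_[1]11_   (q0,1)→(q4,1,→)
state=q4 head=1 tape=_1[1]1_   (q4,1)→(q3,1,←)
state=q3 head=0 tape=_[1]11_   (q3,1)→(q1,1,←)
state=q1 head=-1 tape=[_]111_   (q1,_)→(q2,1,→)
state=q2 head=0 tape=1[1]11_   (q2,1)→(q1,_,←)
state=q1 head=-1 tape=[1]_11_   (q1,1)→(q1,1,→)
state=q1 head=0 tape=1[_]11_   (q1,_)→(q2,1,→)
state=q2 head=1 tape=11[1]1_   (q2,1)→(q1,_,←)
state=q1 head=0 tape=1[1]_1_   (q1,1)→(q1,1,→)
state=q1 head=1 tape=11[_]1_   (q1,_)→(q2,1,→)
state=q2 head=2 tape=111[1]_   (q2,1)→(q1,_,←)
state=q1 head=1 tape=11[1]__   (q1,1)→(q1,1,→)
state=q1 head=2 tape=111[_]_   (q1,_)→(q2,1,→)
state=q2 head=3 tape=1111[_]
No transition is defined for (q2, _); M halts in state q2.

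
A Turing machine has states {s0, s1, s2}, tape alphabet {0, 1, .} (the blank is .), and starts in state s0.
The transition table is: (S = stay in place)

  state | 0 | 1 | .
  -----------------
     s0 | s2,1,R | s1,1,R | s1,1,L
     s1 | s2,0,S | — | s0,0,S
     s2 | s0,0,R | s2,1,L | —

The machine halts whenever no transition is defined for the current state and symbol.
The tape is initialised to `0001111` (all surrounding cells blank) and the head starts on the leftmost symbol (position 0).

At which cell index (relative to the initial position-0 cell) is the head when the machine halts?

s0 | [0]001111   read 0 → write 1, move R, go to s2
s2 | 1[0]01111   read 0 → write 0, move R, go to s0
s0 | 10[0]1111   read 0 → write 1, move R, go to s2
s2 | 101[1]111   read 1 → write 1, move L, go to s2
s2 | 10[1]1111   read 1 → write 1, move L, go to s2
s2 | 1[0]11111   read 0 → write 0, move R, go to s0
s0 | 10[1]1111   read 1 → write 1, move R, go to s1
s1 | 101[1]111
At halt the head is at cell 3.

3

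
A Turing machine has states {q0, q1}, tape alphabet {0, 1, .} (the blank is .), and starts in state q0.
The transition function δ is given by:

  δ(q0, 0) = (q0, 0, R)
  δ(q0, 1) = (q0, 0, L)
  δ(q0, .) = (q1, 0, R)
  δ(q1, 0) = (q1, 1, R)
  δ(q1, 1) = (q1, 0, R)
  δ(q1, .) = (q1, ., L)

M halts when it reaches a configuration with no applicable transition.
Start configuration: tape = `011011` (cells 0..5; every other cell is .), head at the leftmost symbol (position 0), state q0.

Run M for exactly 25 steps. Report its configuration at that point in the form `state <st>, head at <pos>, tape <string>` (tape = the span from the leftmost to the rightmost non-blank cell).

state q1, head at 7, tape 0000001

q0 | [0]11011..   read 0 → write 0, move R, go to q0
q0 | 0[1]1011..   read 1 → write 0, move L, go to q0
q0 | [0]01011..   read 0 → write 0, move R, go to q0
q0 | 0[0]1011..   read 0 → write 0, move R, go to q0
q0 | 00[1]011..   read 1 → write 0, move L, go to q0
q0 | 0[0]0011..   read 0 → write 0, move R, go to q0
q0 | 00[0]011..   read 0 → write 0, move R, go to q0
q0 | 000[0]11..   read 0 → write 0, move R, go to q0
q0 | 0000[1]1..   read 1 → write 0, move L, go to q0
q0 | 000[0]01..   read 0 → write 0, move R, go to q0
q0 | 0000[0]1..   read 0 → write 0, move R, go to q0
q0 | 00000[1]..   read 1 → write 0, move L, go to q0
q0 | 0000[0]0..   read 0 → write 0, move R, go to q0
q0 | 00000[0]..   read 0 → write 0, move R, go to q0
q0 | 000000[.].   read . → write 0, move R, go to q1
q1 | 0000000[.]   read . → write ., move L, go to q1
q1 | 000000[0].   read 0 → write 1, move R, go to q1
q1 | 0000001[.]   read . → write ., move L, go to q1
q1 | 000000[1].   read 1 → write 0, move R, go to q1
q1 | 0000000[.]   read . → write ., move L, go to q1
q1 | 000000[0].   read 0 → write 1, move R, go to q1
q1 | 0000001[.]   read . → write ., move L, go to q1
q1 | 000000[1].   read 1 → write 0, move R, go to q1
q1 | 0000000[.]   read . → write ., move L, go to q1
q1 | 000000[0].   read 0 → write 1, move R, go to q1
q1 | 0000001[.]
After 25 steps: state q1, head at 7, tape 0000001.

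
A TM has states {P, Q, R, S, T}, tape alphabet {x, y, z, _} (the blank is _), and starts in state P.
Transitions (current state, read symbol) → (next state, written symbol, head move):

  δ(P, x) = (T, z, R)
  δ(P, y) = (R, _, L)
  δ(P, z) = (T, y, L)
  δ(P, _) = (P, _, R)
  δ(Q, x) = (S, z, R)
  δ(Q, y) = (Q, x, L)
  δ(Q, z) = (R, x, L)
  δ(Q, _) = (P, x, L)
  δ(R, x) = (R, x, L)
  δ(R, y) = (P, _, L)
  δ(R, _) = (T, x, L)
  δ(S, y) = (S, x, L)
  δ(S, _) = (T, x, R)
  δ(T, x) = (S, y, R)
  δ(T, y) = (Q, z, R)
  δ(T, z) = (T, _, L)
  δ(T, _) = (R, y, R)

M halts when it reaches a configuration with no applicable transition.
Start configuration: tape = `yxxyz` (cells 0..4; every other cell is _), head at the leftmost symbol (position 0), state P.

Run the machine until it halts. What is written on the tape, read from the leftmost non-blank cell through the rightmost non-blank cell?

state=P head=0 tape=_____[y]xxyz   (P,y)→(R,_,L)
state=R head=-1 tape=____[_]_xxyz   (R,_)→(T,x,L)
state=T head=-2 tape=___[_]x_xxyz   (T,_)→(R,y,R)
state=R head=-1 tape=___y[x]_xxyz   (R,x)→(R,x,L)
state=R head=-2 tape=___[y]x_xxyz   (R,y)→(P,_,L)
state=P head=-3 tape=__[_]_x_xxyz   (P,_)→(P,_,R)
state=P head=-2 tape=___[_]x_xxyz   (P,_)→(P,_,R)
state=P head=-1 tape=____[x]_xxyz   (P,x)→(T,z,R)
state=T head=0 tape=____z[_]xxyz   (T,_)→(R,y,R)
state=R head=1 tape=____zy[x]xyz   (R,x)→(R,x,L)
state=R head=0 tape=____z[y]xxyz   (R,y)→(P,_,L)
state=P head=-1 tape=____[z]_xxyz   (P,z)→(T,y,L)
state=T head=-2 tape=___[_]y_xxyz   (T,_)→(R,y,R)
state=R head=-1 tape=___y[y]_xxyz   (R,y)→(P,_,L)
state=P head=-2 tape=___[y]__xxyz   (P,y)→(R,_,L)
state=R head=-3 tape=__[_]___xxyz   (R,_)→(T,x,L)
state=T head=-4 tape=_[_]x___xxyz   (T,_)→(R,y,R)
state=R head=-3 tape=_y[x]___xxyz   (R,x)→(R,x,L)
state=R head=-4 tape=_[y]x___xxyz   (R,y)→(P,_,L)
state=P head=-5 tape=[_]_x___xxyz   (P,_)→(P,_,R)
state=P head=-4 tape=_[_]x___xxyz   (P,_)→(P,_,R)
state=P head=-3 tape=__[x]___xxyz   (P,x)→(T,z,R)
state=T head=-2 tape=__z[_]__xxyz   (T,_)→(R,y,R)
state=R head=-1 tape=__zy[_]_xxyz   (R,_)→(T,x,L)
state=T head=-2 tape=__z[y]x_xxyz   (T,y)→(Q,z,R)
state=Q head=-1 tape=__zz[x]_xxyz   (Q,x)→(S,z,R)
state=S head=0 tape=__zzz[_]xxyz   (S,_)→(T,x,R)
state=T head=1 tape=__zzzx[x]xyz   (T,x)→(S,y,R)
state=S head=2 tape=__zzzxy[x]yz
The non-blank tape span at halt is zzzxyxyz.

zzzxyxyz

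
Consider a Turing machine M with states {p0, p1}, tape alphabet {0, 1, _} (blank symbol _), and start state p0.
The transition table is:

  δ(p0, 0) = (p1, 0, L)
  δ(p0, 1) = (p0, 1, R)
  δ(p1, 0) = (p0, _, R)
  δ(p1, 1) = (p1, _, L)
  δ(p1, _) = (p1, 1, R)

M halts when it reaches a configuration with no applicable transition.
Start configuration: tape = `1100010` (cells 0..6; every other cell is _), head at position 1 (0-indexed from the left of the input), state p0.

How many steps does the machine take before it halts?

20

p0 | _1[1]00010_   read 1 → write 1, move R, go to p0
p0 | _11[0]0010_   read 0 → write 0, move L, go to p1
p1 | _1[1]00010_   read 1 → write _, move L, go to p1
p1 | _[1]_00010_   read 1 → write _, move L, go to p1
p1 | [_]__00010_   read _ → write 1, move R, go to p1
p1 | 1[_]_00010_   read _ → write 1, move R, go to p1
p1 | 11[_]00010_   read _ → write 1, move R, go to p1
p1 | 111[0]0010_   read 0 → write _, move R, go to p0
p0 | 111_[0]010_   read 0 → write 0, move L, go to p1
p1 | 111[_]0010_   read _ → write 1, move R, go to p1
p1 | 1111[0]010_   read 0 → write _, move R, go to p0
p0 | 1111_[0]10_   read 0 → write 0, move L, go to p1
p1 | 1111[_]010_   read _ → write 1, move R, go to p1
p1 | 11111[0]10_   read 0 → write _, move R, go to p0
p0 | 11111_[1]0_   read 1 → write 1, move R, go to p0
p0 | 11111_1[0]_   read 0 → write 0, move L, go to p1
p1 | 11111_[1]0_   read 1 → write _, move L, go to p1
p1 | 11111[_]_0_   read _ → write 1, move R, go to p1
p1 | 111111[_]0_   read _ → write 1, move R, go to p1
p1 | 1111111[0]_   read 0 → write _, move R, go to p0
p0 | 1111111_[_]
M halts after 20 transitions.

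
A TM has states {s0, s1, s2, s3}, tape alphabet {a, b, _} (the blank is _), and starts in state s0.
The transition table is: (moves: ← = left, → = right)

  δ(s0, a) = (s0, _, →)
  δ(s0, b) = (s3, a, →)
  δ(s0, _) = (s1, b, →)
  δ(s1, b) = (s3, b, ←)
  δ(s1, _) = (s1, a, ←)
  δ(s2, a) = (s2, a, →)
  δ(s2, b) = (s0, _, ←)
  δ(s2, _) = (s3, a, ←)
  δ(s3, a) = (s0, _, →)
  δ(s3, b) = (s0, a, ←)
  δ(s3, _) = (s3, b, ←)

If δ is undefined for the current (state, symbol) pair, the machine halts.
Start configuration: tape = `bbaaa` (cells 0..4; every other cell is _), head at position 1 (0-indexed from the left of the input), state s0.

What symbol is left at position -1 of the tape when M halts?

b

state=s0 head=1 tape=_b[b]aaa____   (s0,b)→(s3,a,→)
state=s3 head=2 tape=_ba[a]aa____   (s3,a)→(s0,_,→)
state=s0 head=3 tape=_ba_[a]a____   (s0,a)→(s0,_,→)
state=s0 head=4 tape=_ba__[a]____   (s0,a)→(s0,_,→)
state=s0 head=5 tape=_ba___[_]___   (s0,_)→(s1,b,→)
state=s1 head=6 tape=_ba___b[_]__   (s1,_)→(s1,a,←)
state=s1 head=5 tape=_ba___[b]a__   (s1,b)→(s3,b,←)
state=s3 head=4 tape=_ba__[_]ba__   (s3,_)→(s3,b,←)
state=s3 head=3 tape=_ba_[_]bba__   (s3,_)→(s3,b,←)
state=s3 head=2 tape=_ba[_]bbba__   (s3,_)→(s3,b,←)
state=s3 head=1 tape=_b[a]bbbba__   (s3,a)→(s0,_,→)
state=s0 head=2 tape=_b_[b]bbba__   (s0,b)→(s3,a,→)
state=s3 head=3 tape=_b_a[b]bba__   (s3,b)→(s0,a,←)
state=s0 head=2 tape=_b_[a]abba__   (s0,a)→(s0,_,→)
state=s0 head=3 tape=_b__[a]bba__   (s0,a)→(s0,_,→)
state=s0 head=4 tape=_b___[b]ba__   (s0,b)→(s3,a,→)
state=s3 head=5 tape=_b___a[b]a__   (s3,b)→(s0,a,←)
state=s0 head=4 tape=_b___[a]aa__   (s0,a)→(s0,_,→)
state=s0 head=5 tape=_b____[a]a__   (s0,a)→(s0,_,→)
state=s0 head=6 tape=_b_____[a]__   (s0,a)→(s0,_,→)
state=s0 head=7 tape=_b______[_]_   (s0,_)→(s1,b,→)
state=s1 head=8 tape=_b______b[_]   (s1,_)→(s1,a,←)
state=s1 head=7 tape=_b______[b]a   (s1,b)→(s3,b,←)
state=s3 head=6 tape=_b_____[_]ba   (s3,_)→(s3,b,←)
state=s3 head=5 tape=_b____[_]bba   (s3,_)→(s3,b,←)
state=s3 head=4 tape=_b___[_]bbba   (s3,_)→(s3,b,←)
state=s3 head=3 tape=_b__[_]bbbba   (s3,_)→(s3,b,←)
state=s3 head=2 tape=_b_[_]bbbbba   (s3,_)→(s3,b,←)
state=s3 head=1 tape=_b[_]bbbbbba   (s3,_)→(s3,b,←)
state=s3 head=0 tape=_[b]bbbbbbba   (s3,b)→(s0,a,←)
state=s0 head=-1 tape=[_]abbbbbbba   (s0,_)→(s1,b,→)
state=s1 head=0 tape=b[a]bbbbbbba
Cell -1 holds b when M halts.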